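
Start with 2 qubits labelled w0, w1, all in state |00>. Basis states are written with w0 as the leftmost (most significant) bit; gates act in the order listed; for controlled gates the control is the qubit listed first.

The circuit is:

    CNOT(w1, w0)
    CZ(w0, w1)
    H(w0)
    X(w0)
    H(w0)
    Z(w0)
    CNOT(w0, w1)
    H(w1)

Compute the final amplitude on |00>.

|00> carries amplitude sqrt(2)/2 in the final state. Key observation: gates 3-6 undo each other exactly, leaving only the rest of the circuit to track.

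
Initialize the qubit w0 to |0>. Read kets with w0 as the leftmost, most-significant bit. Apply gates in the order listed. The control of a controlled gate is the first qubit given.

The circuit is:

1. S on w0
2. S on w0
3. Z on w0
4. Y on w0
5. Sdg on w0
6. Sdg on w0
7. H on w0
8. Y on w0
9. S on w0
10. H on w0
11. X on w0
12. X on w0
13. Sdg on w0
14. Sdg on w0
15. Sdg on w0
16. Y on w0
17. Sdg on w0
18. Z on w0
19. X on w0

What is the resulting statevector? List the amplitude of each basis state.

The final amplitudes are -1/2 - I/2 on |0>, 1/2 - I/2 on |1>.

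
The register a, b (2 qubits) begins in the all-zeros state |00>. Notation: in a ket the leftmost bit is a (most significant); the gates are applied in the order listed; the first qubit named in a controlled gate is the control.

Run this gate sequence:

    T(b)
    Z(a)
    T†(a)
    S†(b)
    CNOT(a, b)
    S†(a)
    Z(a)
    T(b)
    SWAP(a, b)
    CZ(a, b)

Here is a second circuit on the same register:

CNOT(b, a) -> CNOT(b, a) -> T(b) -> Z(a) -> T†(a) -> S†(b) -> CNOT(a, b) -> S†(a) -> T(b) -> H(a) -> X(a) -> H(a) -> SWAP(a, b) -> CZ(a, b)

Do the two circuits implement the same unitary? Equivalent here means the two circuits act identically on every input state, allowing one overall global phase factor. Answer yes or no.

Yes, they are equivalent — the unitaries differ by at most a global phase.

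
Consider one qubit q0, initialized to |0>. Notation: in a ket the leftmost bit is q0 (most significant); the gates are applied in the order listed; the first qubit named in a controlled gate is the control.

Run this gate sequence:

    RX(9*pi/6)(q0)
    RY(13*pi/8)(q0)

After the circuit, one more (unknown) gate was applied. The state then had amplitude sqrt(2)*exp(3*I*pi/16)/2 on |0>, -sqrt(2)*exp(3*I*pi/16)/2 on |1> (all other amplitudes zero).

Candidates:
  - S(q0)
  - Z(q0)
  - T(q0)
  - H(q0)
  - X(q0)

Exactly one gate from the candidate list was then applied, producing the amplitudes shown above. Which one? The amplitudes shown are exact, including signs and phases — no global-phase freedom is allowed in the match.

It was S(q0) that produced the state shown.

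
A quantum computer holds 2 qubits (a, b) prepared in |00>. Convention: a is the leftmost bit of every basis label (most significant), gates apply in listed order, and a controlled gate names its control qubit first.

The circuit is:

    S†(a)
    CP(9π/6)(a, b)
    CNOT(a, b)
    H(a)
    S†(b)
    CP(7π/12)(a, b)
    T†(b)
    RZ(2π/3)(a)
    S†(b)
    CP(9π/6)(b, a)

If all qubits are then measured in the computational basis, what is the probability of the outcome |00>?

The probability of measuring |00> is 1/2.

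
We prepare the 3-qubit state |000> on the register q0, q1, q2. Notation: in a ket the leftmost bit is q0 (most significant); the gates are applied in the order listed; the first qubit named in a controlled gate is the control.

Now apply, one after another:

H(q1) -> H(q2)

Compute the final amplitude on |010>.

|010> carries amplitude 1/2 in the final state.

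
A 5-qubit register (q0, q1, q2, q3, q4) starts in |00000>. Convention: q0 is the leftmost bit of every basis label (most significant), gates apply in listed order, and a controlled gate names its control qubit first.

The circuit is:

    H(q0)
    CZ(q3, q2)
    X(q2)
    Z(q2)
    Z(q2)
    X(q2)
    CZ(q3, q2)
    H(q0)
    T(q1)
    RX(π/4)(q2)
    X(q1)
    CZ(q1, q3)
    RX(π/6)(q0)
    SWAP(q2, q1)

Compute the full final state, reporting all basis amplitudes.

After the circuit, the state carries amplitude sqrt(sqrt(2) + 2)*(sqrt(2) + sqrt(6))/8 on |00100>, -sqrt(6)*I*sqrt(2 - sqrt(2))/8 - sqrt(2)*I*sqrt(2 - sqrt(2))/8 on |01100>, -sqrt(6)*I*sqrt(sqrt(2) + 2)/8 + sqrt(2)*I*sqrt(sqrt(2) + 2)/8 on |10100>, sqrt(2 - sqrt(2))*(-sqrt(6) + sqrt(2))/8 on |11100>, and 0 on every other basis state.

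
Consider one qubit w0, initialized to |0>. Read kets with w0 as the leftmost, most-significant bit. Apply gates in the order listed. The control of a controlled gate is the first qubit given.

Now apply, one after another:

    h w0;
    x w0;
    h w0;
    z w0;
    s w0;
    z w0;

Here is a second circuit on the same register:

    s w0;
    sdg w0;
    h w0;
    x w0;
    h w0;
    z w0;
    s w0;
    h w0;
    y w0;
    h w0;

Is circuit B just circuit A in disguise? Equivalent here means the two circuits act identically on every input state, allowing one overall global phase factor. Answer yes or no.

No — the two circuits implement different unitaries, even allowing a global phase.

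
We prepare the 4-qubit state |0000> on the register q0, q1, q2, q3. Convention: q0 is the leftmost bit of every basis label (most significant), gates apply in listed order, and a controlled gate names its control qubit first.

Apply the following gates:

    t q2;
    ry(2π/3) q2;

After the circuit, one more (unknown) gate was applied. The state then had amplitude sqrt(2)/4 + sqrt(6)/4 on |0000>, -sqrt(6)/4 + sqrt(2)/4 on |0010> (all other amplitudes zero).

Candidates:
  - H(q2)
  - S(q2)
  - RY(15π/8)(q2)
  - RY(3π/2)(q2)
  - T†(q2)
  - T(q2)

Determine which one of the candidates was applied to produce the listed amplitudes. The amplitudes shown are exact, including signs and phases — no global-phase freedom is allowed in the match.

The unique candidate consistent with the amplitudes is H(q2).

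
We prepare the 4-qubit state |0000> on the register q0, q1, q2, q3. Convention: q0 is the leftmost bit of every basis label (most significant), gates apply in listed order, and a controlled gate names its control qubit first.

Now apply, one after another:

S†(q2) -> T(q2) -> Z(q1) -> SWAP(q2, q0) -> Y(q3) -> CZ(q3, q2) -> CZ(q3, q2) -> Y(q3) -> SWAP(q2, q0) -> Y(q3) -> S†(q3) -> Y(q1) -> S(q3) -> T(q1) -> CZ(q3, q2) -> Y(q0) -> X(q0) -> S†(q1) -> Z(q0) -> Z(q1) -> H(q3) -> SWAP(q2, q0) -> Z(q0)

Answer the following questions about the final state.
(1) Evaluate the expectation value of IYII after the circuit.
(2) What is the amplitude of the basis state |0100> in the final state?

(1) The expectation value of IYII is 0.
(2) The final state's coefficient on |0100> equals sqrt(2)*exp(I*pi/4)/2.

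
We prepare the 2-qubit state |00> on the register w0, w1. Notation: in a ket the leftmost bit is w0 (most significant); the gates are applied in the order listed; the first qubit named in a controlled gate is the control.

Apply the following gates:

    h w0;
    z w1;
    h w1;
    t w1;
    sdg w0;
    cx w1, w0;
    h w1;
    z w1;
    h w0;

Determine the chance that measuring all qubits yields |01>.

Outcome |01> occurs with probability 1/4 - sqrt(2)/8.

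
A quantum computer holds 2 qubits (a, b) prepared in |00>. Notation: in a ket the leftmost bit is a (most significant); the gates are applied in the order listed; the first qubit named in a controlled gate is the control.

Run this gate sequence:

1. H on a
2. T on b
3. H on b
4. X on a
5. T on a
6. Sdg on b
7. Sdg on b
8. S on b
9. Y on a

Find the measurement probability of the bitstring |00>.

Outcome |00> occurs with probability 1/4.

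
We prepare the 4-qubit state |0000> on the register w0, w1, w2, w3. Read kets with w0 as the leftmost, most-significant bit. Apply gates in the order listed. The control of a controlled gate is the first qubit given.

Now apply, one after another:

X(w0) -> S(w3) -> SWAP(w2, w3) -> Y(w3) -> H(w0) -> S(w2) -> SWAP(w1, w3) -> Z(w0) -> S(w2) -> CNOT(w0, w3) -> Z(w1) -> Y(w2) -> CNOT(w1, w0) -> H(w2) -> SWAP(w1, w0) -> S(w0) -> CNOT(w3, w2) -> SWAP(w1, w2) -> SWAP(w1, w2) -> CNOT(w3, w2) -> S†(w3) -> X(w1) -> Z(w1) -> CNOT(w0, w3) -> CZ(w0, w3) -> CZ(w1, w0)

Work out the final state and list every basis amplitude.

After the circuit, the state carries amplitude -I/2 on |1001>, I/2 on |1011>, 1/2 on |1100>, -1/2 on |1110>, and 0 on every other basis state.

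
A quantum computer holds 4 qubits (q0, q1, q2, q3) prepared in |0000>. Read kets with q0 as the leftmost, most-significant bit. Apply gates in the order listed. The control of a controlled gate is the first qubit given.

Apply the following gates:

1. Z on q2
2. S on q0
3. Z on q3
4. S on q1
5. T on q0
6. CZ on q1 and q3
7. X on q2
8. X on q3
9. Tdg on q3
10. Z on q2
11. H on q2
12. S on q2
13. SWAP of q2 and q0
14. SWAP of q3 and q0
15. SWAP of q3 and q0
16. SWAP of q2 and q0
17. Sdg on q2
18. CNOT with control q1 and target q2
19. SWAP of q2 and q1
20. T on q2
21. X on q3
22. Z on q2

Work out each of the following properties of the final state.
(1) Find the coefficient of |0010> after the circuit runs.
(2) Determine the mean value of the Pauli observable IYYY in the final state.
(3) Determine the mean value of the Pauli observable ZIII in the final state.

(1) The final state's coefficient on |0010> equals 0. Key observation: gates 12-17 undo each other exactly, leaving only the rest of the circuit to track.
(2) In the final state, IYYY has expectation 0.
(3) The observable ZIII averages to 1.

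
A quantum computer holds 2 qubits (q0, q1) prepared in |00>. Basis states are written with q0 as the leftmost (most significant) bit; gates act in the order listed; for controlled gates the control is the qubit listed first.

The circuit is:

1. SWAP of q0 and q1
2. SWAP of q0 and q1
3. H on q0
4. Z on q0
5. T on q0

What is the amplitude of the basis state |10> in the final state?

The final state's coefficient on |10> equals -sqrt(2)*exp(I*pi/4)/2.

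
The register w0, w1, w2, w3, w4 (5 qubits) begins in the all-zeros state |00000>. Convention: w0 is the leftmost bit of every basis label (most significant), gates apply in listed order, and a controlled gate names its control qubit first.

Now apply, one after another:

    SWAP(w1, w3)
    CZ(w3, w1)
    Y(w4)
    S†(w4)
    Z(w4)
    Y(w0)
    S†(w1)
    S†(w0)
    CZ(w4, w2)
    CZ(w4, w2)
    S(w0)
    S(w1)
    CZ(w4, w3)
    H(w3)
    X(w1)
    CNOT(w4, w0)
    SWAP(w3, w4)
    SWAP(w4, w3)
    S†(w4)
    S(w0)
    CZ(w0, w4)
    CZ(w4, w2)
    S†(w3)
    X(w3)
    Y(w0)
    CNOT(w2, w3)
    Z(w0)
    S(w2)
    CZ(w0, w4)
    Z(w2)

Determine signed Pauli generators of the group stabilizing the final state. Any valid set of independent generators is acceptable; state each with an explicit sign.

The stabilizer group can be generated by +IIIYI, -ZIIII, -IZIII, +IIZII, -IIIIZ, among other valid generating sets. Key observation: gates 7-12 undo each other exactly, leaving only the rest of the circuit to track.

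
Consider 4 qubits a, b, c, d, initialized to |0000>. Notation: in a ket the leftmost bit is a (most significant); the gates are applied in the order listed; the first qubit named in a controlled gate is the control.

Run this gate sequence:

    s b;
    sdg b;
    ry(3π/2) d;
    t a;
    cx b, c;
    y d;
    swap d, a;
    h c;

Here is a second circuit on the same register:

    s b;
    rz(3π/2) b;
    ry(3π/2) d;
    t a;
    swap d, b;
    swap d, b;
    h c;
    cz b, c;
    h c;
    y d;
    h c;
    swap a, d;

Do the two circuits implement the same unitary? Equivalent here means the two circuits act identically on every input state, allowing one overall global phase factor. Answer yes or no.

Yes, they are equivalent — the unitaries differ by at most a global phase.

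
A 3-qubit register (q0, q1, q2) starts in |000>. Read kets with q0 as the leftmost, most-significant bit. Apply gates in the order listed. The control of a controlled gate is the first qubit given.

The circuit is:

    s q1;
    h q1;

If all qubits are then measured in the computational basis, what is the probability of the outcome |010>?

A full measurement returns |010> with probability 1/2.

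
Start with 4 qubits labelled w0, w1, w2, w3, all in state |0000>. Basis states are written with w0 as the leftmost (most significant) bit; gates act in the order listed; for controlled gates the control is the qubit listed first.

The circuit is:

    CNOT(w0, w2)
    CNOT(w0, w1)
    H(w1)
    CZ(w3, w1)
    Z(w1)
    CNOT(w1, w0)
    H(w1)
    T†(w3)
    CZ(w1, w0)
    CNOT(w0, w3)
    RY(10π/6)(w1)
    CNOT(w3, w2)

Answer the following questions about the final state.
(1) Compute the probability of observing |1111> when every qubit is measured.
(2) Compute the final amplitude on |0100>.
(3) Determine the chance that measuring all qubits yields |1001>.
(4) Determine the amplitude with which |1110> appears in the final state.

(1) Outcome |1111> occurs with probability 1/4 - sqrt(3)/8.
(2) The amplitude on |0100> is 1/4 - sqrt(3)/4.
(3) The probability of measuring |1001> is 0.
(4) The amplitude on |1110> is 0.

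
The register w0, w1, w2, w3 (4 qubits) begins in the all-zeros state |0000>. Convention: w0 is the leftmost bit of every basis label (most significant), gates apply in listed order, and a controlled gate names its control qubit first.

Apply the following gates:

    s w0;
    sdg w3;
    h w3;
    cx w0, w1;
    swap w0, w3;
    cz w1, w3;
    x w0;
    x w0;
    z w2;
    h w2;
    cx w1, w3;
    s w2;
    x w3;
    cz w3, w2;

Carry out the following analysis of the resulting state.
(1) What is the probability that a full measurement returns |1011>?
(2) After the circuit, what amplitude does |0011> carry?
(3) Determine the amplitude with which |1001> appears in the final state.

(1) A full measurement returns |1011> with probability 1/4.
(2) |0011> carries amplitude -I/2 in the final state.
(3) The final state's coefficient on |1001> equals 1/2.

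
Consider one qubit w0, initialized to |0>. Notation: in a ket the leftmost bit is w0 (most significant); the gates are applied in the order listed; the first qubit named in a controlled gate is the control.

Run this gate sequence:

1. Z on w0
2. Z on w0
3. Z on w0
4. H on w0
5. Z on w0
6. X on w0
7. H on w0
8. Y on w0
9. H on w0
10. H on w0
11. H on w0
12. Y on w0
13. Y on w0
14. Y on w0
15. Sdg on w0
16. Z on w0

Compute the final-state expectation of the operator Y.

The expectation value of Y is -1.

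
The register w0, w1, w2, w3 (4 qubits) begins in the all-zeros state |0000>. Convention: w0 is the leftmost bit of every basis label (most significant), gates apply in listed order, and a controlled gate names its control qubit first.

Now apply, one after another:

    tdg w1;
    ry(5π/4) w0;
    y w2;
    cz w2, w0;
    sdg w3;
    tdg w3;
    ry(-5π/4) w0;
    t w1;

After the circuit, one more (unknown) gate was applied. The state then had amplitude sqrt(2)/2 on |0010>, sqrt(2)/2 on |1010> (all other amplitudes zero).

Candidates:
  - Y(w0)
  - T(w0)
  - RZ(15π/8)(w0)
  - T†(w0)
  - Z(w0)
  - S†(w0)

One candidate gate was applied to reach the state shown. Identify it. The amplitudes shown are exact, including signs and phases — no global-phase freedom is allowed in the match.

The applied gate was Y(w0).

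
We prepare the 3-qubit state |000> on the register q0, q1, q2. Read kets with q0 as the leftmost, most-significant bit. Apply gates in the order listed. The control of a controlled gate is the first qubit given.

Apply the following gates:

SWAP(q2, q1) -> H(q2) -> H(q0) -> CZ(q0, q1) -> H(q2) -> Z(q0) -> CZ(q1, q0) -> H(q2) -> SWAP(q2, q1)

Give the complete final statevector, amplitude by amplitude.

After the circuit, the state carries amplitude 1/2 on |000>, 0 on |001>, 1/2 on |010>, 0 on |011>, -1/2 on |100>, 0 on |101>, -1/2 on |110>, 0 on |111>.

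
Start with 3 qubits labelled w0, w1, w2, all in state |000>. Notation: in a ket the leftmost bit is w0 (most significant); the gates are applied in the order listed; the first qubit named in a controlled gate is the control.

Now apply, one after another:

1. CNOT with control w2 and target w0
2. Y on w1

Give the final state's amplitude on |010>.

|010> carries amplitude I in the final state.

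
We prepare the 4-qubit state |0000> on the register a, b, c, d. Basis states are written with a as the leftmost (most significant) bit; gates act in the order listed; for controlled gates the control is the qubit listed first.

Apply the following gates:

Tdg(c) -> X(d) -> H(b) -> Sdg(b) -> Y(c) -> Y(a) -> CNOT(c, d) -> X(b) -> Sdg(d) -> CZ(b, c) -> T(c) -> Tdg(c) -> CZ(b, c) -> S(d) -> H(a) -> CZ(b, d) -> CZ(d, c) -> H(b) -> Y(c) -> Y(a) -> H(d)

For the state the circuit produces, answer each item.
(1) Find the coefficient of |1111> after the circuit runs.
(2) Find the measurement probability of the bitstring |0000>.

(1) |1111> carries amplitude 0 in the final state. Key observation: gates 9-14 undo each other exactly, leaving only the rest of the circuit to track.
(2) Outcome |0000> occurs with probability 1/8.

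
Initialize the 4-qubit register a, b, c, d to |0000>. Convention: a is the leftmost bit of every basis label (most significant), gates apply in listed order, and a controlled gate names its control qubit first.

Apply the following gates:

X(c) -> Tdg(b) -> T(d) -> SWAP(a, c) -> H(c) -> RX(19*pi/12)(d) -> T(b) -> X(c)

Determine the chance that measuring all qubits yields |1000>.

The probability of measuring |1000> is -sqrt(2)/16 + sqrt(6)/16 + 1/4.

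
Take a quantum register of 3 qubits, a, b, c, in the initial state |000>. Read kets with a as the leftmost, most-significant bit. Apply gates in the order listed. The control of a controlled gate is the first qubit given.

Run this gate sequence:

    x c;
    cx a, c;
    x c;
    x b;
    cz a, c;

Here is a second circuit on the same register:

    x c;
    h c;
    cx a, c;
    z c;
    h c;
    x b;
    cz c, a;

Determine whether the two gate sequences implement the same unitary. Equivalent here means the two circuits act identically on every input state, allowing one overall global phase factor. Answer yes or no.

No: there is an input state on which the two circuits produce genuinely different outputs (not merely differing by a phase).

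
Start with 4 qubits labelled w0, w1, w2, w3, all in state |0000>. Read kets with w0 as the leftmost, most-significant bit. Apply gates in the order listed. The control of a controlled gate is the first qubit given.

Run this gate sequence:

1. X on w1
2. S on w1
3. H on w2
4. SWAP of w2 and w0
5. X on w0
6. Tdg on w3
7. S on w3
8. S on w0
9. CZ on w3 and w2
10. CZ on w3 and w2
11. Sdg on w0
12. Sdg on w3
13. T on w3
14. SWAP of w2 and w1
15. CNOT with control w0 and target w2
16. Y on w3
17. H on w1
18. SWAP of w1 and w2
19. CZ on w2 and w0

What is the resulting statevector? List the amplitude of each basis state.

The resulting statevector has amplitude -1/2 on |0101>, -1/2 on |0111>, -1/2 on |1001>, 1/2 on |1011>, and 0 on every other basis state. Key observation: gates 6-13 undo each other exactly, leaving only the rest of the circuit to track.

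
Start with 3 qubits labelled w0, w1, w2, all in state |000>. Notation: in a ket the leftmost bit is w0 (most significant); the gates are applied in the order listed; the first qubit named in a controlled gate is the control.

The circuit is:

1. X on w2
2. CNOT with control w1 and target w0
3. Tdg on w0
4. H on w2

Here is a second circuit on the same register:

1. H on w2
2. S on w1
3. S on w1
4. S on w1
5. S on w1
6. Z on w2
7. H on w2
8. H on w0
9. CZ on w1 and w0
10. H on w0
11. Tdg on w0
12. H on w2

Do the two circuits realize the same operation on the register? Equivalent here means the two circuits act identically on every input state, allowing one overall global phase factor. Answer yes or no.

Yes, they are equivalent — the unitaries differ by at most a global phase.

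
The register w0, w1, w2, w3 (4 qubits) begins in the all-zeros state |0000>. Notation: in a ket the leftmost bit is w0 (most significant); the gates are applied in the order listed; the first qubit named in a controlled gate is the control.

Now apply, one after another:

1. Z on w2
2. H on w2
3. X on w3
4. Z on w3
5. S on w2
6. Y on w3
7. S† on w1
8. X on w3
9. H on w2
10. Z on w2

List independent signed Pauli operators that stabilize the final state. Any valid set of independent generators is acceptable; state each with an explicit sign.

One valid set of independent stabilizer generators is +IIYI, +ZIII, +IZII, -IIIZ (any independent generating set of the same group is equally correct).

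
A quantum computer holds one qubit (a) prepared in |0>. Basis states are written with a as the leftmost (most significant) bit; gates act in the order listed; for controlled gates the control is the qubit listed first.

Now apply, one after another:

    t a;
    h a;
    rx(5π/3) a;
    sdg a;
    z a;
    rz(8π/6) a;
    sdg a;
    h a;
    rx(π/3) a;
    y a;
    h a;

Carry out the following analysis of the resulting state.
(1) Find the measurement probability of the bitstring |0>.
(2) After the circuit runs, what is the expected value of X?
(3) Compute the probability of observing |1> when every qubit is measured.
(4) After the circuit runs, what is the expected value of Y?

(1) Outcome |0> occurs with probability 1/2.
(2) In the final state, X has expectation -1/2.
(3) The probability of measuring |1> is 1/2.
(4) In the final state, Y has expectation -sqrt(3)/2.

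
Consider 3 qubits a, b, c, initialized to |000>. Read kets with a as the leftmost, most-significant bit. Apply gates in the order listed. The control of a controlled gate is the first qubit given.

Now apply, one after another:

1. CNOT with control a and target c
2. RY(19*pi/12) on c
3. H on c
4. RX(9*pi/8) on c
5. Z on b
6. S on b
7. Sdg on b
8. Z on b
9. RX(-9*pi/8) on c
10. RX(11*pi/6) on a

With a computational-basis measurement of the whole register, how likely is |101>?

The probability of measuring |101> is -sqrt(3)*sin(7*pi/16)**4/8 - 3*sqrt(2)*sin(7*pi/16)**4/32 - sqrt(3)*sqrt(1/2 - sqrt(2)/4)*sqrt(sqrt(2)/4 + 1/2)*sin(7*pi/16)**4/8 - sqrt(3)*sin(7*pi/16)**2*cos(7*pi/16)**2/4 - 3*sqrt(2)*sin(7*pi/16)**2*cos(7*pi/16)**2/16 - sqrt(3)*sqrt(1/2 - sqrt(2)/4)*sqrt(sqrt(2)/4 + 1/2)*sin(7*pi/16)**2*cos(7*pi/16)**2/4 - sqrt(3)*cos(7*pi/16)**4/8 - 3*sqrt(2)*cos(7*pi/16)**4/32 - sqrt(3)*sqrt(1/2 - sqrt(2)/4)*sqrt(sqrt(2)/4 + 1/2)*cos(7*pi/16)**4/8 + sqrt(1/2 - sqrt(2)/4)*sqrt(sqrt(2)/4 + 1/2)*cos(7*pi/16)**4/4 + sqrt(6)*cos(7*pi/16)**4/16 + cos(7*pi/16)**4/4 + sqrt(1/2 - sqrt(2)/4)*sqrt(sqrt(2)/4 + 1/2)*sin(7*pi/16)**2*cos(7*pi/16)**2/2 + sqrt(6)*sin(7*pi/16)**2*cos(7*pi/16)**2/8 + sin(7*pi/16)**2*cos(7*pi/16)**2/2 + sqrt(1/2 - sqrt(2)/4)*sqrt(sqrt(2)/4 + 1/2)*sin(7*pi/16)**4/4 + sqrt(6)*sin(7*pi/16)**4/16 + sin(7*pi/16)**4/4. Key observation: the block from step 4 through step 9 cancels to the identity and can be dropped.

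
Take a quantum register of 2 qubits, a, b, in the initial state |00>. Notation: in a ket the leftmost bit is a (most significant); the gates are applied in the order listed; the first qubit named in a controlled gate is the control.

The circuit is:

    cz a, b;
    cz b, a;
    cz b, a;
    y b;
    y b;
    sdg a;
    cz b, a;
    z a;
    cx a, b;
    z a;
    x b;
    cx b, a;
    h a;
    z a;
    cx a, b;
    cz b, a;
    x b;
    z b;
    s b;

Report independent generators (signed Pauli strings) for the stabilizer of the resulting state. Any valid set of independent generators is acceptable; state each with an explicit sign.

The stabilizer group can be generated by -XY, +ZZ, among other valid generating sets.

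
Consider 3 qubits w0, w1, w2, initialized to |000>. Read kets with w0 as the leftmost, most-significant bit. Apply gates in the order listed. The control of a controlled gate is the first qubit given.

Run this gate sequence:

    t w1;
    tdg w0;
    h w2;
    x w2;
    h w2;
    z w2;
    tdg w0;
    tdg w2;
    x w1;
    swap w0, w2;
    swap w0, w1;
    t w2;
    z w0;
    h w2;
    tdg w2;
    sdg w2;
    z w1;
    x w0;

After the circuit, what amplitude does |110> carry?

|110> carries amplitude 0 in the final state. Key observation: gates 3-6 undo each other exactly, leaving only the rest of the circuit to track.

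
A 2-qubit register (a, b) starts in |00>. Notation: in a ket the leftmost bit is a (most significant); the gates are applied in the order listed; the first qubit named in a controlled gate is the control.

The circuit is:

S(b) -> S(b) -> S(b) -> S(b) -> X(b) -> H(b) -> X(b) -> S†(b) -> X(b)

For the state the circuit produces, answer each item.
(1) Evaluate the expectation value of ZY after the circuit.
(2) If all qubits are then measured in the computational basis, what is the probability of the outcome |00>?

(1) The expectation value of ZY is -1. Key observation: steps 1-4 multiply out to the identity, so the circuit reduces to the remaining gates.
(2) The probability of measuring |00> is 1/2.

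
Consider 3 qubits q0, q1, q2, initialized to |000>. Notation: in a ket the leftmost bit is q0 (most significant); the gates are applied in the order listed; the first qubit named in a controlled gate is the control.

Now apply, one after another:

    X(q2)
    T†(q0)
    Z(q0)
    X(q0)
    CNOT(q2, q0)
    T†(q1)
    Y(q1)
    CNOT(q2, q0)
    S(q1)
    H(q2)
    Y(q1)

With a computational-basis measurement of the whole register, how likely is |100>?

A full measurement returns |100> with probability 1/2.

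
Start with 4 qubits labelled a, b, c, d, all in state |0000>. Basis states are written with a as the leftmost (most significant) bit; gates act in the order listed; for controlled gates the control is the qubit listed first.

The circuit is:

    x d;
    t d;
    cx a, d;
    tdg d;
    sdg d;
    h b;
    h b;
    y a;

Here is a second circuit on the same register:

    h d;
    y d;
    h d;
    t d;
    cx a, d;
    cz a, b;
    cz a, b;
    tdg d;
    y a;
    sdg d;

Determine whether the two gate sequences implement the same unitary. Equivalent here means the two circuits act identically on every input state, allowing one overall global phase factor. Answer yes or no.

No, they are not equivalent — no single phase factor reconciles the two unitaries.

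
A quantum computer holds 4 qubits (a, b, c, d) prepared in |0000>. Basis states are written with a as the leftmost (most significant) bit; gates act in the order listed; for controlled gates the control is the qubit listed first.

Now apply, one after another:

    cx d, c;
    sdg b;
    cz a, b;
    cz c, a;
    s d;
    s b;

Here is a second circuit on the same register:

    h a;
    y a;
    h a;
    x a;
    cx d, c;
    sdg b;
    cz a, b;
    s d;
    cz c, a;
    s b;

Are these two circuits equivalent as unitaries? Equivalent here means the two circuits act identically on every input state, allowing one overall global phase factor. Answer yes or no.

No: there is an input state on which the two circuits produce genuinely different outputs (not merely differing by a phase).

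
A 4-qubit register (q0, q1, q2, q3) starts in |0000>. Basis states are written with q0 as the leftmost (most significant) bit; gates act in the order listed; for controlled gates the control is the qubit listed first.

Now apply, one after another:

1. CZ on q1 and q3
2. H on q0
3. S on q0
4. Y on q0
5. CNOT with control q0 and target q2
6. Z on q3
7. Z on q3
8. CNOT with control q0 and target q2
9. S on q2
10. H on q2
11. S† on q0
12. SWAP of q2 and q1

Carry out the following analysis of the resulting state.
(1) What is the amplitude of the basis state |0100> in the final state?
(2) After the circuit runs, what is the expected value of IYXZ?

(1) |0100> carries amplitude 1/2 in the final state. Key observation: gates 5-8 undo each other exactly, leaving only the rest of the circuit to track.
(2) The expectation value of IYXZ is 0.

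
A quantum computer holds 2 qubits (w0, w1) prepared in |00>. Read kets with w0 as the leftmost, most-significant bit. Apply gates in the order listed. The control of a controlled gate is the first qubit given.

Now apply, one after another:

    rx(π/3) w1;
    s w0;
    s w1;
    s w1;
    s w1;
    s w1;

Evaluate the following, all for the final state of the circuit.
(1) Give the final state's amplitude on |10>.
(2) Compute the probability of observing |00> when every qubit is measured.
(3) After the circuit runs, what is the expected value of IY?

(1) |10> carries amplitude 0 in the final state. Key observation: steps 3-6 multiply out to the identity, so the circuit reduces to the remaining gates.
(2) The probability of measuring |00> is 3/4.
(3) In the final state, IY has expectation -sqrt(3)/2.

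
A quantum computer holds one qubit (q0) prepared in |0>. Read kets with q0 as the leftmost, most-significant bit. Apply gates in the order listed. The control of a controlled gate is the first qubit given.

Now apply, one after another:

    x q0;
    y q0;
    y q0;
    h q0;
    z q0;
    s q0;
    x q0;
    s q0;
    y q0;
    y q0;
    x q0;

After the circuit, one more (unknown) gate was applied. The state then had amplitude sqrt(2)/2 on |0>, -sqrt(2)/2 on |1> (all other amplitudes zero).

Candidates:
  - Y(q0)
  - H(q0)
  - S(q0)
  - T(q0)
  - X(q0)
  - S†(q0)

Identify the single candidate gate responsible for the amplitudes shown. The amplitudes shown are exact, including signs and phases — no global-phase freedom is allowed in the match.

It was Y(q0) that produced the state shown.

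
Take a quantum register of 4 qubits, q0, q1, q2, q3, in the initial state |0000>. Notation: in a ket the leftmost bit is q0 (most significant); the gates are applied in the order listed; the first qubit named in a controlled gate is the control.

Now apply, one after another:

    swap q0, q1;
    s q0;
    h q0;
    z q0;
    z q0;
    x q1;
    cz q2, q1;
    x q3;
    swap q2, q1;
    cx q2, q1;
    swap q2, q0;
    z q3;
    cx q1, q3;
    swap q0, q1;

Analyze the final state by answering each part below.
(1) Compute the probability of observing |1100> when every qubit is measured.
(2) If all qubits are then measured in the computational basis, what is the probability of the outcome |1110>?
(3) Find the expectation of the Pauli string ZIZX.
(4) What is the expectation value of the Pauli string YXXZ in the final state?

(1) A full measurement returns |1100> with probability 1/2.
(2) The probability of measuring |1110> is 1/2.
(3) The observable ZIZX averages to 0.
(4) The expectation value of YXXZ is 0.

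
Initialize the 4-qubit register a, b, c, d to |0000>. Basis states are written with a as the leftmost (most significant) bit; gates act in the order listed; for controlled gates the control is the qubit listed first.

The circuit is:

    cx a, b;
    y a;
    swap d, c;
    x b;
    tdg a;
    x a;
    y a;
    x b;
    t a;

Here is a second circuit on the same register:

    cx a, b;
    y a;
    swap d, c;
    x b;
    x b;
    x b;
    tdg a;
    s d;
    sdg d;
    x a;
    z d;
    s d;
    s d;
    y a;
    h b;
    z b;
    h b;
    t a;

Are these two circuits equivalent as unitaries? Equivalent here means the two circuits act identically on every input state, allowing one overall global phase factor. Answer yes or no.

Yes: on every input state the two circuits agree up to one overall phase factor.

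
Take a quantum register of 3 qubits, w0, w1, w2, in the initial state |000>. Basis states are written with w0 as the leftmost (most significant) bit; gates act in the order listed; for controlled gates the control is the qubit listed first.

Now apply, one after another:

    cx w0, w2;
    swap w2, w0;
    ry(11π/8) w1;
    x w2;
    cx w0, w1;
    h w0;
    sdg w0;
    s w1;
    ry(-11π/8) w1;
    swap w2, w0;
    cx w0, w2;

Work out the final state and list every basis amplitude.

The final amplitudes are 0 on |000>, 0 on |001>, 0 on |010>, 0 on |011>, sqrt(2)*sqrt(2 - sqrt(2))/8 + sqrt(2)/4 - sqrt(2)*I/4 + sqrt(2)*I*sqrt(2 - sqrt(2))/8 on |100>, sqrt(2)*(1 - I)*(-sqrt(2 - sqrt(2)) + 2*I)/8 on |101>, (-1/8 - I/8)*sqrt(2*sqrt(2) + 4) on |110>, (1/8 - I/8)*sqrt(2*sqrt(2) + 4) on |111>.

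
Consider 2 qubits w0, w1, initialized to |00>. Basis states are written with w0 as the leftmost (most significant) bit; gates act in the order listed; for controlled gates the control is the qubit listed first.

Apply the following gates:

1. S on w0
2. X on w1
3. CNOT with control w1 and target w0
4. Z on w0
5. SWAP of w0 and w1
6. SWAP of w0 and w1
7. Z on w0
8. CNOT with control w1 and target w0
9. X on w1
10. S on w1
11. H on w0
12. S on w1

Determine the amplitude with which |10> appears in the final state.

|10> carries amplitude sqrt(2)/2 in the final state. Key observation: steps 2-9 multiply out to the identity, so the circuit reduces to the remaining gates.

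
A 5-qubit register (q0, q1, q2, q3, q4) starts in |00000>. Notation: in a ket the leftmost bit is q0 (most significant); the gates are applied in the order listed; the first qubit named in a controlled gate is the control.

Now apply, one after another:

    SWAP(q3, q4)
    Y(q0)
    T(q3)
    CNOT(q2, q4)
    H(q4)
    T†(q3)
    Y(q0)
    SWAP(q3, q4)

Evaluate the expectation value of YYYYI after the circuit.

The observable YYYYI averages to 0.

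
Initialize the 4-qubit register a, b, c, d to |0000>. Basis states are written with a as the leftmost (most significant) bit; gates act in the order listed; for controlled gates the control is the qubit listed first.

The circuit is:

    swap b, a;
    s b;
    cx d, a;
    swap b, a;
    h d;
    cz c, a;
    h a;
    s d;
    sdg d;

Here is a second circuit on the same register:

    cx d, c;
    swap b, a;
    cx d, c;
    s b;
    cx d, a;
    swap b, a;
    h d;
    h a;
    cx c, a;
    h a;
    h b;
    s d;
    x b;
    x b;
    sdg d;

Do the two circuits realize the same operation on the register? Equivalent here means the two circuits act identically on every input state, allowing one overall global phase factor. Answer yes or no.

No — the two circuits implement different unitaries, even allowing a global phase.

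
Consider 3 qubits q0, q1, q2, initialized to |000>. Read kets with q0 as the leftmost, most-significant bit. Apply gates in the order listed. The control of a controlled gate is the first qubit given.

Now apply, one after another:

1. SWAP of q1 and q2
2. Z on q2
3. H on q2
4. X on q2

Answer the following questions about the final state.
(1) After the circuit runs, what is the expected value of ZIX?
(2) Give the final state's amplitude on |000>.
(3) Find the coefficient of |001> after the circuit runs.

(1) In the final state, ZIX has expectation 1.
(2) The final state's coefficient on |000> equals sqrt(2)/2.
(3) The amplitude on |001> is sqrt(2)/2.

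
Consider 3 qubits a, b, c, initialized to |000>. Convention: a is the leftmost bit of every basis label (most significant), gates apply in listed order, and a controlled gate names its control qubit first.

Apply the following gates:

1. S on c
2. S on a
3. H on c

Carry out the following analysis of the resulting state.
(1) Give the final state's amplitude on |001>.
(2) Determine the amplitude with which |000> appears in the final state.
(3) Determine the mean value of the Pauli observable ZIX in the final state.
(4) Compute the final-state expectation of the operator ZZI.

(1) The final state's coefficient on |001> equals sqrt(2)/2.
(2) |000> carries amplitude sqrt(2)/2 in the final state.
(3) The observable ZIX averages to 1.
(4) In the final state, ZZI has expectation 1.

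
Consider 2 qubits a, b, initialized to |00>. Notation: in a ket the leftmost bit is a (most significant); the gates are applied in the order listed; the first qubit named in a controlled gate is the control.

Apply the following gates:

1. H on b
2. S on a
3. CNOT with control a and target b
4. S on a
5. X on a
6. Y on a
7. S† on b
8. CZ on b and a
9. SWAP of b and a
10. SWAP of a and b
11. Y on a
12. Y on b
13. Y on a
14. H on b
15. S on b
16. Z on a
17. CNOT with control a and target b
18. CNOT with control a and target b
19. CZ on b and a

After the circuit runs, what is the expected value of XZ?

The expectation value of XZ is 0. Key observation: the block from step 17 through step 18 cancels to the identity and can be dropped.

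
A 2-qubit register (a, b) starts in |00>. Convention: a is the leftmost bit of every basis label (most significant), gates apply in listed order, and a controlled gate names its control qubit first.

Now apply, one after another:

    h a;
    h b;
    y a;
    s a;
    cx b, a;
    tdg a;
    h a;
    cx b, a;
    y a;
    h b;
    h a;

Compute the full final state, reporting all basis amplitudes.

The resulting statevector has amplitude -1/2 on |00>, sqrt(2)*(-1 + I)*exp(3*I*pi/4)/4 on |01>, sqrt(2)*(-1 + I)/4 on |10>, sqrt(2)*(-1 - I)/4 on |11>.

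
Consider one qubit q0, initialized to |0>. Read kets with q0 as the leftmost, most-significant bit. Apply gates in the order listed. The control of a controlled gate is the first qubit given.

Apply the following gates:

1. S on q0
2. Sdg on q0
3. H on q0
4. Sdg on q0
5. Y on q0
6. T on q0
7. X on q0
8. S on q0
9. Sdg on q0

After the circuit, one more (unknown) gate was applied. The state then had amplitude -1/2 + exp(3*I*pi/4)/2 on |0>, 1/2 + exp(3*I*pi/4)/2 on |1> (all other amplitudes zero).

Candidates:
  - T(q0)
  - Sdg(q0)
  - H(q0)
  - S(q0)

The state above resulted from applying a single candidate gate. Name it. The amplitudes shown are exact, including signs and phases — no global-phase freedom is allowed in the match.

It was H(q0) that produced the state shown.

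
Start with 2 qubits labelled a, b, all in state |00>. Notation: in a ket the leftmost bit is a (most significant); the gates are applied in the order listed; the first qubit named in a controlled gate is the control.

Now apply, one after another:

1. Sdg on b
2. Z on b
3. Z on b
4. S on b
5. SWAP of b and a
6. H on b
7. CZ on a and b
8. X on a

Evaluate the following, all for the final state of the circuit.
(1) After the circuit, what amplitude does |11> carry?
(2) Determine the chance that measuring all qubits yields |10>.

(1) |11> carries amplitude sqrt(2)/2 in the final state. Key observation: gates 1-4 undo each other exactly, leaving only the rest of the circuit to track.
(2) A full measurement returns |10> with probability 1/2.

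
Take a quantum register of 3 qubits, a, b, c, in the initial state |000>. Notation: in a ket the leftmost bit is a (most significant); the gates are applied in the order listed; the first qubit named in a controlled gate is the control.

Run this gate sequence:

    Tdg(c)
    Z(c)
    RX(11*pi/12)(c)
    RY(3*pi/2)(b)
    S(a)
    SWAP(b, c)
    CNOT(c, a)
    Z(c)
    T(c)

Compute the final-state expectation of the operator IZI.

The expectation value of IZI is -sqrt(6)/4 - sqrt(2)/4.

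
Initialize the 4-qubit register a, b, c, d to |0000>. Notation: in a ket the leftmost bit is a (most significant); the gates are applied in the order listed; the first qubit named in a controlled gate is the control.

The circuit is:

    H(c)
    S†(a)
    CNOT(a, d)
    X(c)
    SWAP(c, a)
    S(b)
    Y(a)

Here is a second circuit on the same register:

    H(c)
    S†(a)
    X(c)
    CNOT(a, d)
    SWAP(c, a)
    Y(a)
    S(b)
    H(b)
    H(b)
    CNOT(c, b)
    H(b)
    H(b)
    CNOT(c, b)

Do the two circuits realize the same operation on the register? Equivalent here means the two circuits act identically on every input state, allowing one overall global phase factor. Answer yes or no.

Yes — the two circuits implement the same unitary up to a global phase.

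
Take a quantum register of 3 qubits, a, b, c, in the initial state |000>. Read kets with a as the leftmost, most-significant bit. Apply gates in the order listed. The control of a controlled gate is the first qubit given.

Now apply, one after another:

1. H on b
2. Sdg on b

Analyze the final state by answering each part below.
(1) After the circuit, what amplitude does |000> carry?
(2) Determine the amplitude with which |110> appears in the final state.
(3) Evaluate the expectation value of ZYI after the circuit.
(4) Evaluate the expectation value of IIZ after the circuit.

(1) The amplitude on |000> is sqrt(2)/2.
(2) The final state's coefficient on |110> equals 0.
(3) The expectation value of ZYI is -1.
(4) In the final state, IIZ has expectation 1.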